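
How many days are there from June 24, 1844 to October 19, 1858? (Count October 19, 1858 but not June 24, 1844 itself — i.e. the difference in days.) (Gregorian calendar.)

Jun 24, 1844 → Jun 24, 1845: 365 days.
Jun 24, 1845 → Jun 24, 1846: 365 days.
Jun 24, 1846 → Jun 24, 1847: 365 days.
Jun 24, 1847 → Jun 24, 1848: 366 days (Feb 29, 1848 is in that span).
Jun 24, 1848 → Jun 24, 1849: 365 days.
Jun 24, 1849 → Jun 24, 1850: 365 days.
Jun 24, 1850 → Jun 24, 1851: 365 days.
Jun 24, 1851 → Jun 24, 1852: 366 days (Feb 29, 1852 is in that span).
Jun 24, 1852 → Jun 24, 1853: 365 days.
Jun 24, 1853 → Jun 24, 1854: 365 days.
Jun 24, 1854 → Jun 24, 1855: 365 days.
Jun 24, 1855 → Jun 24, 1856: 366 days (Feb 29, 1856 is in that span).
Jun 24, 1856 → Jun 24, 1857: 365 days.
Jun 24, 1857 → Jun 24, 1858: 365 days.
Jun 24, 1858 → Jul 24, 1858: 30 days (June has 30).
Jul 24, 1858 → Aug 24, 1858: 31 days (July has 31).
Aug 24, 1858 → Sep 24, 1858: 31 days (August has 31).
Sep 24, 1858 → Oct 19, 1858: 25 days.
Total: 5230 days.

5230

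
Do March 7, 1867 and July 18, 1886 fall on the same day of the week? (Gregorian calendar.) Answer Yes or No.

From Mar 7, 1867 to Jul 18, 1886 is 7073 days.
7073 mod 7 = 3, so they are different weekdays.
(Mar 7, 1867 is a Thursday; Jul 18, 1886 is a Sunday.)

No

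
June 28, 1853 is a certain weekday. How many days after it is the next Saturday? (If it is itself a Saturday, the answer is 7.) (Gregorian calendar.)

Jun 28, 1853 is a Tuesday.
From Tuesday to the next Saturday is 4 days.

4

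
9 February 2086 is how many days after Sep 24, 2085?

Sep 24, 2085 → Oct 24, 2085: 30 days (September has 30).
Oct 24, 2085 → Nov 24, 2085: 31 days (October has 31).
Nov 24, 2085 → Dec 24, 2085: 30 days (November has 30).
Dec 24, 2085 → Jan 24, 2086: 31 days (December has 31).
Jan 24, 2086 → Feb 9, 2086: 16 days.
Total: 138 days.

138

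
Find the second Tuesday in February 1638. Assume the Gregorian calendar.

February 9, 1638

February 1, 1638 is a Monday.
The first Tuesday is therefore February 2 (1 days later).
The second Tuesday is 2 + 1×7 = February 9.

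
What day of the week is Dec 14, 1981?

Doomsday rule: the anchor day for the 1900s is Wednesday. For year 81: 81÷12 = 6 r 9, and 9÷4 = 2, so 6+9+2 = 17.
Wednesday + 17 ≡ Saturday — that's 1981's doomsday.
In December the doomsday date is Dec 12.
Dec 14 is 2 days after Dec 12; 2 mod 7 = 2, so Saturday + 2 = Monday.

Monday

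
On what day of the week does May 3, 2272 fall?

Friday

Doomsday rule: the anchor day for the 2200s is Friday. For year 72: 72÷12 = 6 r 0, and 0÷4 = 0, so 6+0+0 = 6.
Friday + 6 ≡ Thursday — that's 2272's doomsday.
In May the doomsday date is May 9.
May 3 is 6 days before May 9; 6 mod 7 = 6, so Thursday − 6 = Friday.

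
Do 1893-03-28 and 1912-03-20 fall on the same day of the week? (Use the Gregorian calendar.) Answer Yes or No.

No

From Mar 28, 1893 to Mar 20, 1912 is 6931 days.
6931 mod 7 = 1, so they are different weekdays.
(Mar 28, 1893 is a Tuesday; Mar 20, 1912 is a Wednesday.)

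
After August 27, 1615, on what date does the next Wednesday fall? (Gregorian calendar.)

September 2, 1615

Aug 27, 1615 is a Thursday.
From Thursday to the next Wednesday is 6 days.
Aug 27, 1615 + 6 = Sep 2, 1615.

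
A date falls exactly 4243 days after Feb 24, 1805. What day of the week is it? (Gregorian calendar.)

First find the weekday of Feb 24, 1805. Doomsday rule: the anchor day for the 1800s is Friday. For year 05: 5÷12 = 0 r 5, and 5÷4 = 1, so 0+5+1 = 6.
Friday + 6 ≡ Thursday — that's 1805's doomsday.
In February the doomsday date is Feb 28 (1805 is not a leap year).
Feb 24 is 4 days before Feb 28; 4 mod 7 = 4, so Thursday − 4 = Sunday.
4243 mod 7 = 1, so 4243 days after a Sunday is Sunday + 1 = Monday.

Monday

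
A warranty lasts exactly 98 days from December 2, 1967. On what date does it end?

March 9, 1968

Dec has 31 days: +30 → Jan 1, 1968 (68 left).
Jan has 31 days: +31 → Feb 1, 1968 (37 left).
Feb has 29 days: +29 → Mar 1, 1968 (8 left).
+8 → Mar 9, 1968.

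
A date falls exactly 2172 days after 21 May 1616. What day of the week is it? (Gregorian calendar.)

Monday

May 21, 1616 is a Saturday.
2172 mod 7 = 2, so 2172 days after a Saturday is Saturday + 2 = Monday.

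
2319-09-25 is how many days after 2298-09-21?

Sep 21, 2298 → Sep 21, 2299: 365 days.
Sep 21, 2299 → Sep 21, 2300: 365 days.
Sep 21, 2300 → Sep 21, 2301: 365 days.
Sep 21, 2301 → Sep 21, 2302: 365 days.
Sep 21, 2302 → Sep 21, 2303: 365 days.
Sep 21, 2303 → Sep 21, 2304: 366 days (Feb 29, 2304 is in that span).
Sep 21, 2304 → Sep 21, 2305: 365 days.
Sep 21, 2305 → Sep 21, 2306: 365 days.
Sep 21, 2306 → Sep 21, 2307: 365 days.
Sep 21, 2307 → Sep 21, 2308: 366 days (Feb 29, 2308 is in that span).
Sep 21, 2308 → Sep 21, 2309: 365 days.
Sep 21, 2309 → Sep 21, 2310: 365 days.
Sep 21, 2310 → Sep 21, 2311: 365 days.
Sep 21, 2311 → Sep 21, 2312: 366 days (Feb 29, 2312 is in that span).
Sep 21, 2312 → Sep 21, 2313: 365 days.
Sep 21, 2313 → Sep 21, 2314: 365 days.
Sep 21, 2314 → Sep 21, 2315: 365 days.
Sep 21, 2315 → Sep 21, 2316: 366 days (Feb 29, 2316 is in that span).
Sep 21, 2316 → Sep 21, 2317: 365 days.
Sep 21, 2317 → Sep 21, 2318: 365 days.
Sep 21, 2318 → Oct 21, 2318: 30 days (September has 30).
Oct 21, 2318 → Nov 21, 2318: 31 days (October has 31).
Nov 21, 2318 → Dec 21, 2318: 30 days (November has 30).
Dec 21, 2318 → Jan 21, 2319: 31 days (December has 31).
Jan 21, 2319 → Feb 21, 2319: 31 days (January has 31).
Feb 21, 2319 → Mar 21, 2319: 28 days (February has 28).
Mar 21, 2319 → Apr 21, 2319: 31 days (March has 31).
Apr 21, 2319 → May 21, 2319: 30 days (April has 30).
May 21, 2319 → Jun 21, 2319: 31 days (May has 31).
Jun 21, 2319 → Jul 21, 2319: 30 days (June has 30).
Jul 21, 2319 → Aug 21, 2319: 31 days (July has 31).
Aug 21, 2319 → Sep 21, 2319: 31 days (August has 31).
Sep 21, 2319 → Sep 25, 2319: 4 days.
Total: 7673 days.

7673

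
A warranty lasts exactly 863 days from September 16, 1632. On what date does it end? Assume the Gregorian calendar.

+365 (one year) → Sep 16, 1633 (498 left).
+365 (one year) → Sep 16, 1634 (133 left).
Sep has 30 days: +15 → Oct 1, 1634 (118 left).
Oct has 31 days: +31 → Nov 1, 1634 (87 left).
Nov has 30 days: +30 → Dec 1, 1634 (57 left).
Dec has 31 days: +31 → Jan 1, 1635 (26 left).
+26 → Jan 27, 1635.

January 27, 1635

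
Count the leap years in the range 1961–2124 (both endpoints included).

Multiples of 4 in [1961,2124]: 41.
Of those, multiples of 100: 2 (not leap unless ÷400).
Multiples of 400: 1.
Leap years = 41 − 2 + 1 = 40.

40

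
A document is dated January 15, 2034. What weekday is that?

January 1, 2034 is a Sunday.
Jan 1, 2034 → Jan 15, 2034: 14 days.
Total: 14 days.
14 mod 7 = 0, so Sunday + 0 = Sunday.

Sunday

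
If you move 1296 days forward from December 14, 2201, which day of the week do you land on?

Tuesday

Dec 14, 2201 is a Monday.
1296 mod 7 = 1, so 1296 days after a Monday is Monday + 1 = Tuesday.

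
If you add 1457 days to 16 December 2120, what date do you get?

+365 (one year) → Dec 16, 2121 (1092 left).
+365 (one year) → Dec 16, 2122 (727 left).
+365 (one year) → Dec 16, 2123 (362 left).
Dec has 31 days: +16 → Jan 1, 2124 (346 left).
Jan has 31 days: +31 → Feb 1, 2124 (315 left).
Feb has 29 days: +29 → Mar 1, 2124 (286 left).
Mar has 31 days: +31 → Apr 1, 2124 (255 left).
Apr has 30 days: +30 → May 1, 2124 (225 left).
May has 31 days: +31 → Jun 1, 2124 (194 left).
Jun has 30 days: +30 → Jul 1, 2124 (164 left).
Jul has 31 days: +31 → Aug 1, 2124 (133 left).
Aug has 31 days: +31 → Sep 1, 2124 (102 left).
Sep has 30 days: +30 → Oct 1, 2124 (72 left).
Oct has 31 days: +31 → Nov 1, 2124 (41 left).
Nov has 30 days: +30 → Dec 1, 2124 (11 left).
+11 → Dec 12, 2124.

December 12, 2124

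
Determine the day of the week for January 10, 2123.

Doomsday rule: the anchor day for the 2100s is Sunday. For year 23: 23÷12 = 1 r 11, and 11÷4 = 2, so 1+11+2 = 14.
Sunday + 14 ≡ Sunday — that's 2123's doomsday.
In January the doomsday date is Jan 3 (2123 is not a leap year).
Jan 10 is 7 days after Jan 3; 7 mod 7 = 0, so Sunday + 0 = Sunday.

Sunday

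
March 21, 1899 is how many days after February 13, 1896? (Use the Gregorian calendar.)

1132

Feb 13, 1896 → Feb 13, 1897: 366 days (Feb 29, 1896 is in that span).
Feb 13, 1897 → Feb 13, 1898: 365 days.
Feb 13, 1898 → Feb 13, 1899: 365 days.
Feb 13, 1899 → Mar 13, 1899: 28 days (February has 28).
Mar 13, 1899 → Mar 21, 1899: 8 days.
Total: 1132 days.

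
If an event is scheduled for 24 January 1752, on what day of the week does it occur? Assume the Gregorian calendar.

Doomsday rule: the anchor day for the 1700s is Sunday. For year 52: 52÷12 = 4 r 4, and 4÷4 = 1, so 4+4+1 = 9.
Sunday + 9 ≡ Tuesday — that's 1752's doomsday.
In January the doomsday date is Jan 4 (1752 is a leap year (divisible by 4)).
Jan 24 is 20 days after Jan 4; 20 mod 7 = 6, so Tuesday + 6 = Monday.

Monday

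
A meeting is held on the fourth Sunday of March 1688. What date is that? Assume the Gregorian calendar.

March 28, 1688

March 1, 1688 is a Monday.
The first Sunday is therefore March 7 (6 days later).
The fourth Sunday is 7 + 3×7 = March 28.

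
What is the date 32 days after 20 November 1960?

December 22, 1960

Nov has 30 days: +11 → Dec 1, 1960 (21 left).
+21 → Dec 22, 1960.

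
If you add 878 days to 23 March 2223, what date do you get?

+366 (one year; includes Feb 29, 2224) → Mar 23, 2224 (512 left).
+365 (one year) → Mar 23, 2225 (147 left).
Mar has 31 days: +9 → Apr 1, 2225 (138 left).
Apr has 30 days: +30 → May 1, 2225 (108 left).
May has 31 days: +31 → Jun 1, 2225 (77 left).
Jun has 30 days: +30 → Jul 1, 2225 (47 left).
Jul has 31 days: +31 → Aug 1, 2225 (16 left).
+16 → Aug 17, 2225.

August 17, 2225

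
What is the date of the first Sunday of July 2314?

July 1, 2314 is a Wednesday.
The first Sunday is therefore July 5 (4 days later).

July 5, 2314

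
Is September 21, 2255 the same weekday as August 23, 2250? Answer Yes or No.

From Aug 23, 2250 to Sep 21, 2255 is 1855 days.
1855 mod 7 = 0, so they are the same weekday.
(Aug 23, 2250 is a Friday; Sep 21, 2255 is a Friday.)

Yes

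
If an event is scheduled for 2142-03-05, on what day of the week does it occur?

January 1, 2142 is a Monday.
Jan 1, 2142 → Feb 1, 2142: 31 days (January has 31).
Feb 1, 2142 → Mar 1, 2142: 28 days (February has 28).
Mar 1, 2142 → Mar 5, 2142: 4 days.
Total: 63 days.
63 mod 7 = 0, so Monday + 0 = Monday.

Monday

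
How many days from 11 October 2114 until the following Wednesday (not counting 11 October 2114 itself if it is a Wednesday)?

6

Oct 11, 2114 is a Thursday.
From Thursday to the next Wednesday is 6 days.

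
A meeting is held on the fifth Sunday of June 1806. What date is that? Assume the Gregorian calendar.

June 29, 1806

June 1, 1806 is a Sunday.
The first Sunday is therefore June 1 (same day).
The fifth Sunday is 1 + 4×7 = June 29.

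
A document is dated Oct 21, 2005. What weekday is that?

Friday

Doomsday rule: the anchor day for the 2000s is Tuesday. For year 05: 5÷12 = 0 r 5, and 5÷4 = 1, so 0+5+1 = 6.
Tuesday + 6 ≡ Monday — that's 2005's doomsday.
In October the doomsday date is Oct 10.
Oct 21 is 11 days after Oct 10; 11 mod 7 = 4, so Monday + 4 = Friday.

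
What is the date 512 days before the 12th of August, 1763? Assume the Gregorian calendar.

−365 (one year) → Aug 12, 1762 (147 left).
−12 → Jul 31, 1762 (end of Jul, 31 days; 135 left).
−31 → Jun 30, 1762 (end of Jun, 30 days; 104 left).
−30 → May 31, 1762 (end of May, 31 days; 74 left).
−31 → Apr 30, 1762 (end of Apr, 30 days; 43 left).
−30 → Mar 31, 1762 (end of Mar, 31 days; 13 left).
−13 → Mar 18, 1762.

March 18, 1762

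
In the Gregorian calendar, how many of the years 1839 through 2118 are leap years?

Multiples of 4 in [1839,2118]: 70.
Of those, multiples of 100: 3 (not leap unless ÷400).
Multiples of 400: 1.
Leap years = 70 − 3 + 1 = 68.

68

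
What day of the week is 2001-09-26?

Doomsday rule: the anchor day for the 2000s is Tuesday. For year 01: 1÷12 = 0 r 1, and 1÷4 = 0, so 0+1+0 = 1.
Tuesday + 1 ≡ Wednesday — that's 2001's doomsday.
In September the doomsday date is Sep 5.
Sep 26 is 21 days after Sep 5; 21 mod 7 = 0, so Wednesday + 0 = Wednesday.

Wednesday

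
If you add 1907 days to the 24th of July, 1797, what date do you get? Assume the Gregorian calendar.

+365 (one year) → Jul 24, 1798 (1542 left).
+365 (one year) → Jul 24, 1799 (1177 left).
+365 (one year) → Jul 24, 1800 (812 left).
+365 (one year) → Jul 24, 1801 (447 left).
+365 (one year) → Jul 24, 1802 (82 left).
Jul has 31 days: +8 → Aug 1, 1802 (74 left).
Aug has 31 days: +31 → Sep 1, 1802 (43 left).
Sep has 30 days: +30 → Oct 1, 1802 (13 left).
+13 → Oct 14, 1802.

October 14, 1802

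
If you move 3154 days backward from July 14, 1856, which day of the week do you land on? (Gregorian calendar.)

Thursday

First find the weekday of Jul 14, 1856. Doomsday rule: the anchor day for the 1800s is Friday. For year 56: 56÷12 = 4 r 8, and 8÷4 = 2, so 4+8+2 = 14.
Friday + 14 ≡ Friday — that's 1856's doomsday.
In July the doomsday date is Jul 11.
Jul 14 is 3 days after Jul 11; 3 mod 7 = 3, so Friday + 3 = Monday.
3154 mod 7 = 4, so 3154 days before a Monday is Monday − 4 = Thursday.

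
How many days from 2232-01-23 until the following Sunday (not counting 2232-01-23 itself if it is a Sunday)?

6

Jan 23, 2232 is a Monday.
From Monday to the next Sunday is 6 days.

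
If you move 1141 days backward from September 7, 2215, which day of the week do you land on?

Thursday

First find the weekday of Sep 7, 2215. Doomsday rule: the anchor day for the 2200s is Friday. For year 15: 15÷12 = 1 r 3, and 3÷4 = 0, so 1+3+0 = 4.
Friday + 4 ≡ Tuesday — that's 2215's doomsday.
In September the doomsday date is Sep 5.
Sep 7 is 2 days after Sep 5; 2 mod 7 = 2, so Tuesday + 2 = Thursday.
1141 mod 7 = 0, so 1141 days before a Thursday is Thursday − 0 = Thursday.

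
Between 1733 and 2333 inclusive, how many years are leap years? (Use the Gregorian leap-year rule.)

145

Multiples of 4 in [1733,2333]: 150.
Of those, multiples of 100: 6 (not leap unless ÷400).
Multiples of 400: 1.
Leap years = 150 − 6 + 1 = 145.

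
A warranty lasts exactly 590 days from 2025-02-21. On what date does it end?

+365 (one year) → Feb 21, 2026 (225 left).
Feb has 28 days: +8 → Mar 1, 2026 (217 left).
Mar has 31 days: +31 → Apr 1, 2026 (186 left).
Apr has 30 days: +30 → May 1, 2026 (156 left).
May has 31 days: +31 → Jun 1, 2026 (125 left).
Jun has 30 days: +30 → Jul 1, 2026 (95 left).
Jul has 31 days: +31 → Aug 1, 2026 (64 left).
Aug has 31 days: +31 → Sep 1, 2026 (33 left).
Sep has 30 days: +30 → Oct 1, 2026 (3 left).
+3 → Oct 4, 2026.

October 4, 2026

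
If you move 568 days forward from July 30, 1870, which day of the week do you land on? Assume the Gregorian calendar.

Sunday

Jul 30, 1870 is a Saturday.
568 mod 7 = 1, so 568 days after a Saturday is Saturday + 1 = Sunday.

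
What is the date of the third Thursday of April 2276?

April 1, 2276 is a Saturday.
The first Thursday is therefore April 6 (5 days later).
The third Thursday is 6 + 2×7 = April 20.

April 20, 2276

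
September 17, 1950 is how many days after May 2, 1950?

138

May 2, 1950 → Jun 2, 1950: 31 days (May has 31).
Jun 2, 1950 → Jul 2, 1950: 30 days (June has 30).
Jul 2, 1950 → Aug 2, 1950: 31 days (July has 31).
Aug 2, 1950 → Sep 2, 1950: 31 days (August has 31).
Sep 2, 1950 → Sep 17, 1950: 15 days.
Total: 138 days.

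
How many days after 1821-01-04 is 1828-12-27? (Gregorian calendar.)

2914

Jan 4, 1821 → Jan 4, 1822: 365 days.
Jan 4, 1822 → Jan 4, 1823: 365 days.
Jan 4, 1823 → Jan 4, 1824: 365 days.
Jan 4, 1824 → Jan 4, 1825: 366 days (Feb 29, 1824 is in that span).
Jan 4, 1825 → Jan 4, 1826: 365 days.
Jan 4, 1826 → Jan 4, 1827: 365 days.
Jan 4, 1827 → Jan 4, 1828: 365 days.
Jan 4, 1828 → Feb 4, 1828: 31 days (January has 31).
Feb 4, 1828 → Mar 4, 1828: 29 days (February has 29).
Mar 4, 1828 → Apr 4, 1828: 31 days (March has 31).
Apr 4, 1828 → May 4, 1828: 30 days (April has 30).
May 4, 1828 → Jun 4, 1828: 31 days (May has 31).
Jun 4, 1828 → Jul 4, 1828: 30 days (June has 30).
Jul 4, 1828 → Aug 4, 1828: 31 days (July has 31).
Aug 4, 1828 → Sep 4, 1828: 31 days (August has 31).
Sep 4, 1828 → Oct 4, 1828: 30 days (September has 30).
Oct 4, 1828 → Nov 4, 1828: 31 days (October has 31).
Nov 4, 1828 → Dec 4, 1828: 30 days (November has 30).
Dec 4, 1828 → Dec 27, 1828: 23 days.
Total: 2914 days.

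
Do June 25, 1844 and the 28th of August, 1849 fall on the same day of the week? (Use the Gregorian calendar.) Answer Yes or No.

Yes

From Jun 25, 1844 to Aug 28, 1849 is 1890 days.
1890 mod 7 = 0, so they are the same weekday.
(Jun 25, 1844 is a Tuesday; Aug 28, 1849 is a Tuesday.)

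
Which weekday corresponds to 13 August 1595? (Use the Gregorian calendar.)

Doomsday rule: the anchor day for the 1500s is Wednesday. For year 95: 95÷12 = 7 r 11, and 11÷4 = 2, so 7+11+2 = 20.
Wednesday + 20 ≡ Tuesday — that's 1595's doomsday.
In August the doomsday date is Aug 8.
Aug 13 is 5 days after Aug 8; 5 mod 7 = 5, so Tuesday + 5 = Sunday.

Sunday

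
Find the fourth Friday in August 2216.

August 23, 2216

August 1, 2216 is a Thursday.
The first Friday is therefore August 2 (1 days later).
The fourth Friday is 2 + 3×7 = August 23.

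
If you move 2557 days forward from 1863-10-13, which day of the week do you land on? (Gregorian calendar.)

Oct 13, 1863 is a Tuesday.
2557 mod 7 = 2, so 2557 days after a Tuesday is Tuesday + 2 = Thursday.

Thursday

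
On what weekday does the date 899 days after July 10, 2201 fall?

Jul 10, 2201 is a Friday.
899 mod 7 = 3, so 899 days after a Friday is Friday + 3 = Monday.

Monday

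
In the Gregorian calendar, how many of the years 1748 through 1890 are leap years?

35

Multiples of 4 in [1748,1890]: 36.
Of those, multiples of 100: 1 (not leap unless ÷400).
Multiples of 400: 0.
Leap years = 36 − 1 + 0 = 35.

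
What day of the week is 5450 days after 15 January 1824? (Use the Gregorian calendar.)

Jan 15, 1824 is a Thursday.
5450 mod 7 = 4, so 5450 days after a Thursday is Thursday + 4 = Monday.

Monday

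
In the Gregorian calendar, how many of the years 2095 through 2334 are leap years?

57

Multiples of 4 in [2095,2334]: 60.
Of those, multiples of 100: 3 (not leap unless ÷400).
Multiples of 400: 0.
Leap years = 60 − 3 + 0 = 57.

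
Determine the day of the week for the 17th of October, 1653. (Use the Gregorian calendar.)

Friday

Doomsday rule: the anchor day for the 1600s is Tuesday. For year 53: 53÷12 = 4 r 5, and 5÷4 = 1, so 4+5+1 = 10.
Tuesday + 10 ≡ Friday — that's 1653's doomsday.
In October the doomsday date is Oct 10.
Oct 17 is 7 days after Oct 10; 7 mod 7 = 0, so Friday + 0 = Friday.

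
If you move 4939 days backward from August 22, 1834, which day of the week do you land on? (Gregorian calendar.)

Monday

First find the weekday of Aug 22, 1834. Doomsday rule: the anchor day for the 1800s is Friday. For year 34: 34÷12 = 2 r 10, and 10÷4 = 2, so 2+10+2 = 14.
Friday + 14 ≡ Friday — that's 1834's doomsday.
In August the doomsday date is Aug 8.
Aug 22 is 14 days after Aug 8; 14 mod 7 = 0, so Friday + 0 = Friday.
4939 mod 7 = 4, so 4939 days before a Friday is Friday − 4 = Monday.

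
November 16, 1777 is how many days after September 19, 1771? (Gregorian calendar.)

Sep 19, 1771 → Sep 19, 1772: 366 days (Feb 29, 1772 is in that span).
Sep 19, 1772 → Sep 19, 1773: 365 days.
Sep 19, 1773 → Sep 19, 1774: 365 days.
Sep 19, 1774 → Sep 19, 1775: 365 days.
Sep 19, 1775 → Sep 19, 1776: 366 days (Feb 29, 1776 is in that span).
Sep 19, 1776 → Sep 19, 1777: 365 days.
Sep 19, 1777 → Oct 19, 1777: 30 days (September has 30).
Oct 19, 1777 → Nov 16, 1777: 28 days.
Total: 2250 days.

2250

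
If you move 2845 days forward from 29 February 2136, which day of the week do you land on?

Saturday

First find the weekday of Feb 29, 2136. Doomsday rule: the anchor day for the 2100s is Sunday. For year 36: 36÷12 = 3 r 0, and 0÷4 = 0, so 3+0+0 = 3.
Sunday + 3 ≡ Wednesday — that's 2136's doomsday.
In February the doomsday date is Feb 29 (2136 is a leap year (divisible by 4)).
Feb 29 is the doomsday itself: Wednesday.
2845 mod 7 = 3, so 2845 days after a Wednesday is Wednesday + 3 = Saturday.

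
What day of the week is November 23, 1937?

Tuesday

Doomsday rule: the anchor day for the 1900s is Wednesday. For year 37: 37÷12 = 3 r 1, and 1÷4 = 0, so 3+1+0 = 4.
Wednesday + 4 ≡ Sunday — that's 1937's doomsday.
In November the doomsday date is Nov 7.
Nov 23 is 16 days after Nov 7; 16 mod 7 = 2, so Sunday + 2 = Tuesday.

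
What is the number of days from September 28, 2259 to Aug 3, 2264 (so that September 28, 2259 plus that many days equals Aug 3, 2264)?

1771

Sep 28, 2259 → Sep 28, 2260: 366 days (Feb 29, 2260 is in that span).
Sep 28, 2260 → Sep 28, 2261: 365 days.
Sep 28, 2261 → Sep 28, 2262: 365 days.
Sep 28, 2262 → Sep 28, 2263: 365 days.
Sep 28, 2263 → Oct 28, 2263: 30 days (September has 30).
Oct 28, 2263 → Nov 28, 2263: 31 days (October has 31).
Nov 28, 2263 → Dec 28, 2263: 30 days (November has 30).
Dec 28, 2263 → Jan 28, 2264: 31 days (December has 31).
Jan 28, 2264 → Feb 28, 2264: 31 days (January has 31).
Feb 28, 2264 → Mar 28, 2264: 29 days (February has 29).
Mar 28, 2264 → Apr 28, 2264: 31 days (March has 31).
Apr 28, 2264 → May 28, 2264: 30 days (April has 30).
May 28, 2264 → Jun 28, 2264: 31 days (May has 31).
Jun 28, 2264 → Jul 28, 2264: 30 days (June has 30).
Jul 28, 2264 → Aug 3, 2264: 6 days.
Total: 1771 days.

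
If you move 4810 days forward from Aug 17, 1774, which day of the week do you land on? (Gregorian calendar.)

First find the weekday of Aug 17, 1774. Doomsday rule: the anchor day for the 1700s is Sunday. For year 74: 74÷12 = 6 r 2, and 2÷4 = 0, so 6+2+0 = 8.
Sunday + 8 ≡ Monday — that's 1774's doomsday.
In August the doomsday date is Aug 8.
Aug 17 is 9 days after Aug 8; 9 mod 7 = 2, so Monday + 2 = Wednesday.
4810 mod 7 = 1, so 4810 days after a Wednesday is Wednesday + 1 = Thursday.

Thursday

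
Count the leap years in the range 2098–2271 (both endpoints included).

41

Multiples of 4 in [2098,2271]: 43.
Of those, multiples of 100: 2 (not leap unless ÷400).
Multiples of 400: 0.
Leap years = 43 − 2 + 0 = 41.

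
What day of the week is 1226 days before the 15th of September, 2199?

First find the weekday of Sep 15, 2199. Doomsday rule: the anchor day for the 2100s is Sunday. For year 99: 99÷12 = 8 r 3, and 3÷4 = 0, so 8+3+0 = 11.
Sunday + 11 ≡ Thursday — that's 2199's doomsday.
In September the doomsday date is Sep 5.
Sep 15 is 10 days after Sep 5; 10 mod 7 = 3, so Thursday + 3 = Sunday.
1226 mod 7 = 1, so 1226 days before a Sunday is Sunday − 1 = Saturday.

Saturday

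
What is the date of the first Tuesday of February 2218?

February 1, 2218 is a Sunday.
The first Tuesday is therefore February 3 (2 days later).

February 3, 2218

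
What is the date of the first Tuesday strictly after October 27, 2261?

Oct 27, 2261 is a Sunday.
From Sunday to the next Tuesday is 2 days.
Oct 27, 2261 + 2 = Oct 29, 2261.

October 29, 2261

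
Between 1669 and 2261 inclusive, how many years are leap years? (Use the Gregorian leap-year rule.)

143

Multiples of 4 in [1669,2261]: 148.
Of those, multiples of 100: 6 (not leap unless ÷400).
Multiples of 400: 1.
Leap years = 148 − 6 + 1 = 143.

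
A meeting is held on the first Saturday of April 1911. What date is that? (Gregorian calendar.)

April 1, 1911 is a Saturday.
The first Saturday is therefore April 1 (same day).

April 1, 1911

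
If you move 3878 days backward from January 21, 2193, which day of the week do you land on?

Jan 21, 2193 is a Monday.
3878 mod 7 = 0, so 3878 days before a Monday is Monday − 0 = Monday.

Monday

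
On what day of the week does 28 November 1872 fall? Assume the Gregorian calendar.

Doomsday rule: the anchor day for the 1800s is Friday. For year 72: 72÷12 = 6 r 0, and 0÷4 = 0, so 6+0+0 = 6.
Friday + 6 ≡ Thursday — that's 1872's doomsday.
In November the doomsday date is Nov 7.
Nov 28 is 21 days after Nov 7; 21 mod 7 = 0, so Thursday + 0 = Thursday.

Thursday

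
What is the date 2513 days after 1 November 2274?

September 18, 2281

+365 (one year) → Nov 1, 2275 (2148 left).
+366 (one year; includes Feb 29, 2276) → Nov 1, 2276 (1782 left).
+365 (one year) → Nov 1, 2277 (1417 left).
+365 (one year) → Nov 1, 2278 (1052 left).
+365 (one year) → Nov 1, 2279 (687 left).
+366 (one year; includes Feb 29, 2280) → Nov 1, 2280 (321 left).
Nov has 30 days: +30 → Dec 1, 2280 (291 left).
Dec has 31 days: +31 → Jan 1, 2281 (260 left).
Jan has 31 days: +31 → Feb 1, 2281 (229 left).
Feb has 28 days: +28 → Mar 1, 2281 (201 left).
Mar has 31 days: +31 → Apr 1, 2281 (170 left).
Apr has 30 days: +30 → May 1, 2281 (140 left).
May has 31 days: +31 → Jun 1, 2281 (109 left).
Jun has 30 days: +30 → Jul 1, 2281 (79 left).
Jul has 31 days: +31 → Aug 1, 2281 (48 left).
Aug has 31 days: +31 → Sep 1, 2281 (17 left).
+17 → Sep 18, 2281.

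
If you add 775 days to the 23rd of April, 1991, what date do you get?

+366 (one year; includes Feb 29, 1992) → Apr 23, 1992 (409 left).
+365 (one year) → Apr 23, 1993 (44 left).
Apr has 30 days: +8 → May 1, 1993 (36 left).
May has 31 days: +31 → Jun 1, 1993 (5 left).
+5 → Jun 6, 1993.

June 6, 1993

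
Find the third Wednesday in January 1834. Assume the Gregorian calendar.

January 15, 1834

January 1, 1834 is a Wednesday.
The first Wednesday is therefore January 1 (same day).
The third Wednesday is 1 + 2×7 = January 15.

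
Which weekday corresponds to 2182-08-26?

Monday

Doomsday rule: the anchor day for the 2100s is Sunday. For year 82: 82÷12 = 6 r 10, and 10÷4 = 2, so 6+10+2 = 18.
Sunday + 18 ≡ Thursday — that's 2182's doomsday.
In August the doomsday date is Aug 8.
Aug 26 is 18 days after Aug 8; 18 mod 7 = 4, so Thursday + 4 = Monday.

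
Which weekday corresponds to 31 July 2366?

Sunday

Doomsday rule: the anchor day for the 2300s is Wednesday. For year 66: 66÷12 = 5 r 6, and 6÷4 = 1, so 5+6+1 = 12.
Wednesday + 12 ≡ Monday — that's 2366's doomsday.
In July the doomsday date is Jul 11.
Jul 31 is 20 days after Jul 11; 20 mod 7 = 6, so Monday + 6 = Sunday.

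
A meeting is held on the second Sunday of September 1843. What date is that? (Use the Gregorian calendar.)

September 10, 1843

September 1, 1843 is a Friday.
The first Sunday is therefore September 3 (2 days later).
The second Sunday is 3 + 1×7 = September 10.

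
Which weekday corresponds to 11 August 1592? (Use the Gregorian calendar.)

Doomsday rule: the anchor day for the 1500s is Wednesday. For year 92: 92÷12 = 7 r 8, and 8÷4 = 2, so 7+8+2 = 17.
Wednesday + 17 ≡ Saturday — that's 1592's doomsday.
In August the doomsday date is Aug 8.
Aug 11 is 3 days after Aug 8; 3 mod 7 = 3, so Saturday + 3 = Tuesday.

Tuesday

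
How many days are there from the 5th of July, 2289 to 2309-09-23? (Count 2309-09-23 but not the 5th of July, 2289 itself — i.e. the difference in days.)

Jul 5, 2289 → Jul 5, 2290: 365 days.
Jul 5, 2290 → Jul 5, 2291: 365 days.
Jul 5, 2291 → Jul 5, 2292: 366 days (Feb 29, 2292 is in that span).
Jul 5, 2292 → Jul 5, 2293: 365 days.
Jul 5, 2293 → Jul 5, 2294: 365 days.
Jul 5, 2294 → Jul 5, 2295: 365 days.
Jul 5, 2295 → Jul 5, 2296: 366 days (Feb 29, 2296 is in that span).
Jul 5, 2296 → Jul 5, 2297: 365 days.
Jul 5, 2297 → Jul 5, 2298: 365 days.
Jul 5, 2298 → Jul 5, 2299: 365 days.
Jul 5, 2299 → Jul 5, 2300: 365 days.
Jul 5, 2300 → Jul 5, 2301: 365 days.
Jul 5, 2301 → Jul 5, 2302: 365 days.
Jul 5, 2302 → Jul 5, 2303: 365 days.
Jul 5, 2303 → Jul 5, 2304: 366 days (Feb 29, 2304 is in that span).
Jul 5, 2304 → Jul 5, 2305: 365 days.
Jul 5, 2305 → Jul 5, 2306: 365 days.
Jul 5, 2306 → Jul 5, 2307: 365 days.
Jul 5, 2307 → Jul 5, 2308: 366 days (Feb 29, 2308 is in that span).
Jul 5, 2308 → Jul 5, 2309: 365 days.
Jul 5, 2309 → Aug 5, 2309: 31 days (July has 31).
Aug 5, 2309 → Sep 5, 2309: 31 days (August has 31).
Sep 5, 2309 → Sep 23, 2309: 18 days.
Total: 7384 days.

7384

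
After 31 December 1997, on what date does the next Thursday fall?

January 1, 1998

Dec 31, 1997 is a Wednesday.
From Wednesday to the next Thursday is 1 day.
Dec 31, 1997 + 1 = Jan 1, 1998.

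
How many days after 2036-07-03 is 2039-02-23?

Jul 3, 2036 → Jul 3, 2037: 365 days.
Jul 3, 2037 → Jul 3, 2038: 365 days.
Jul 3, 2038 → Aug 3, 2038: 31 days (July has 31).
Aug 3, 2038 → Sep 3, 2038: 31 days (August has 31).
Sep 3, 2038 → Oct 3, 2038: 30 days (September has 30).
Oct 3, 2038 → Nov 3, 2038: 31 days (October has 31).
Nov 3, 2038 → Dec 3, 2038: 30 days (November has 30).
Dec 3, 2038 → Jan 3, 2039: 31 days (December has 31).
Jan 3, 2039 → Feb 3, 2039: 31 days (January has 31).
Feb 3, 2039 → Feb 23, 2039: 20 days.
Total: 965 days.

965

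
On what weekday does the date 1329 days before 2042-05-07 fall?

May 7, 2042 is a Wednesday.
1329 mod 7 = 6, so 1329 days before a Wednesday is Wednesday − 6 = Thursday.

Thursday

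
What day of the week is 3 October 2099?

Saturday

Doomsday rule: the anchor day for the 2000s is Tuesday. For year 99: 99÷12 = 8 r 3, and 3÷4 = 0, so 8+3+0 = 11.
Tuesday + 11 ≡ Saturday — that's 2099's doomsday.
In October the doomsday date is Oct 10.
Oct 3 is 7 days before Oct 10; 7 mod 7 = 0, so Saturday − 0 = Saturday.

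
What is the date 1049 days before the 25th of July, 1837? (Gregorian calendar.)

−365 (one year) → Jul 25, 1836 (684 left).
−366 (one year; includes Feb 29, 1836) → Jul 25, 1835 (318 left).
−25 → Jun 30, 1835 (end of Jun, 30 days; 293 left).
−30 → May 31, 1835 (end of May, 31 days; 263 left).
−31 → Apr 30, 1835 (end of Apr, 30 days; 232 left).
−30 → Mar 31, 1835 (end of Mar, 31 days; 202 left).
−31 → Feb 28, 1835 (end of Feb, 28 days; 171 left).
−28 → Jan 31, 1835 (end of Jan, 31 days; 143 left).
−31 → Dec 31, 1834 (end of Dec, 31 days; 112 left).
−31 → Nov 30, 1834 (end of Nov, 30 days; 81 left).
−30 → Oct 31, 1834 (end of Oct, 31 days; 51 left).
−31 → Sep 30, 1834 (end of Sep, 30 days; 20 left).
−20 → Sep 10, 1834.

September 10, 1834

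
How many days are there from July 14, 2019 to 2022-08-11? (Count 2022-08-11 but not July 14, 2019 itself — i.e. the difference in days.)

1124

Jul 14, 2019 → Jul 14, 2020: 366 days (Feb 29, 2020 is in that span).
Jul 14, 2020 → Jul 14, 2021: 365 days.
Jul 14, 2021 → Aug 14, 2021: 31 days (July has 31).
Aug 14, 2021 → Sep 14, 2021: 31 days (August has 31).
Sep 14, 2021 → Oct 14, 2021: 30 days (September has 30).
Oct 14, 2021 → Nov 14, 2021: 31 days (October has 31).
Nov 14, 2021 → Dec 14, 2021: 30 days (November has 30).
Dec 14, 2021 → Jan 14, 2022: 31 days (December has 31).
Jan 14, 2022 → Feb 14, 2022: 31 days (January has 31).
Feb 14, 2022 → Mar 14, 2022: 28 days (February has 28).
Mar 14, 2022 → Apr 14, 2022: 31 days (March has 31).
Apr 14, 2022 → May 14, 2022: 30 days (April has 30).
May 14, 2022 → Jun 14, 2022: 31 days (May has 31).
Jun 14, 2022 → Jul 14, 2022: 30 days (June has 30).
Jul 14, 2022 → Aug 11, 2022: 28 days.
Total: 1124 days.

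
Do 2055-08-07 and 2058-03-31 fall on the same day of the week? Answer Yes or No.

From Aug 7, 2055 to Mar 31, 2058 is 967 days.
967 mod 7 = 1, so they are different weekdays.
(Aug 7, 2055 is a Saturday; Mar 31, 2058 is a Sunday.)

No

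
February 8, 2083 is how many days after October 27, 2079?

1200

Oct 27, 2079 → Oct 27, 2080: 366 days (Feb 29, 2080 is in that span).
Oct 27, 2080 → Oct 27, 2081: 365 days.
Oct 27, 2081 → Oct 27, 2082: 365 days.
Oct 27, 2082 → Nov 27, 2082: 31 days (October has 31).
Nov 27, 2082 → Dec 27, 2082: 30 days (November has 30).
Dec 27, 2082 → Jan 27, 2083: 31 days (December has 31).
Jan 27, 2083 → Feb 8, 2083: 12 days.
Total: 1200 days.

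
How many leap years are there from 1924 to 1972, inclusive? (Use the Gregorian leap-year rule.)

Multiples of 4 in [1924,1972]: 13.
Of those, multiples of 100: 0 (not leap unless ÷400).
Multiples of 400: 0.
Leap years = 13 − 0 + 0 = 13.

13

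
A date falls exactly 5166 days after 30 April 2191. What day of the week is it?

Saturday

First find the weekday of Apr 30, 2191. Doomsday rule: the anchor day for the 2100s is Sunday. For year 91: 91÷12 = 7 r 7, and 7÷4 = 1, so 7+7+1 = 15.
Sunday + 15 ≡ Monday — that's 2191's doomsday.
In April the doomsday date is Apr 4.
Apr 30 is 26 days after Apr 4; 26 mod 7 = 5, so Monday + 5 = Saturday.
5166 mod 7 = 0, so 5166 days after a Saturday is Saturday + 0 = Saturday.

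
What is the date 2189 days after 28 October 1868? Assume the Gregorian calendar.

+365 (one year) → Oct 28, 1869 (1824 left).
+365 (one year) → Oct 28, 1870 (1459 left).
+365 (one year) → Oct 28, 1871 (1094 left).
+366 (one year; includes Feb 29, 1872) → Oct 28, 1872 (728 left).
+365 (one year) → Oct 28, 1873 (363 left).
Oct has 31 days: +4 → Nov 1, 1873 (359 left).
Nov has 30 days: +30 → Dec 1, 1873 (329 left).
Dec has 31 days: +31 → Jan 1, 1874 (298 left).
Jan has 31 days: +31 → Feb 1, 1874 (267 left).
Feb has 28 days: +28 → Mar 1, 1874 (239 left).
Mar has 31 days: +31 → Apr 1, 1874 (208 left).
Apr has 30 days: +30 → May 1, 1874 (178 left).
May has 31 days: +31 → Jun 1, 1874 (147 left).
Jun has 30 days: +30 → Jul 1, 1874 (117 left).
Jul has 31 days: +31 → Aug 1, 1874 (86 left).
Aug has 31 days: +31 → Sep 1, 1874 (55 left).
Sep has 30 days: +30 → Oct 1, 1874 (25 left).
+25 → Oct 26, 1874.

October 26, 1874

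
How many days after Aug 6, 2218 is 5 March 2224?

2038

Aug 6, 2218 → Aug 6, 2219: 365 days.
Aug 6, 2219 → Aug 6, 2220: 366 days (Feb 29, 2220 is in that span).
Aug 6, 2220 → Aug 6, 2221: 365 days.
Aug 6, 2221 → Aug 6, 2222: 365 days.
Aug 6, 2222 → Aug 6, 2223: 365 days.
Aug 6, 2223 → Sep 6, 2223: 31 days (August has 31).
Sep 6, 2223 → Oct 6, 2223: 30 days (September has 30).
Oct 6, 2223 → Nov 6, 2223: 31 days (October has 31).
Nov 6, 2223 → Dec 6, 2223: 30 days (November has 30).
Dec 6, 2223 → Jan 6, 2224: 31 days (December has 31).
Jan 6, 2224 → Feb 6, 2224: 31 days (January has 31).
Feb 6, 2224 → Mar 5, 2224: 28 days.
Total: 2038 days.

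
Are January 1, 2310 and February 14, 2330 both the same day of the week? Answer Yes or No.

From Jan 1, 2310 to Feb 14, 2330 is 7349 days.
7349 mod 7 = 6, so they are different weekdays.
(Jan 1, 2310 is a Saturday; Feb 14, 2330 is a Friday.)

No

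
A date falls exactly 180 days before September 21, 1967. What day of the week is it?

Saturday

First find the weekday of Sep 21, 1967. Doomsday rule: the anchor day for the 1900s is Wednesday. For year 67: 67÷12 = 5 r 7, and 7÷4 = 1, so 5+7+1 = 13.
Wednesday + 13 ≡ Tuesday — that's 1967's doomsday.
In September the doomsday date is Sep 5.
Sep 21 is 16 days after Sep 5; 16 mod 7 = 2, so Tuesday + 2 = Thursday.
180 mod 7 = 5, so 180 days before a Thursday is Thursday − 5 = Saturday.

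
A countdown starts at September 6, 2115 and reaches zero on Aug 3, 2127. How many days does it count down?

4349

Sep 6, 2115 → Sep 6, 2116: 366 days (Feb 29, 2116 is in that span).
Sep 6, 2116 → Sep 6, 2117: 365 days.
Sep 6, 2117 → Sep 6, 2118: 365 days.
Sep 6, 2118 → Sep 6, 2119: 365 days.
Sep 6, 2119 → Sep 6, 2120: 366 days (Feb 29, 2120 is in that span).
Sep 6, 2120 → Sep 6, 2121: 365 days.
Sep 6, 2121 → Sep 6, 2122: 365 days.
Sep 6, 2122 → Sep 6, 2123: 365 days.
Sep 6, 2123 → Sep 6, 2124: 366 days (Feb 29, 2124 is in that span).
Sep 6, 2124 → Sep 6, 2125: 365 days.
Sep 6, 2125 → Sep 6, 2126: 365 days.
Sep 6, 2126 → Oct 6, 2126: 30 days (September has 30).
Oct 6, 2126 → Nov 6, 2126: 31 days (October has 31).
Nov 6, 2126 → Dec 6, 2126: 30 days (November has 30).
Dec 6, 2126 → Jan 6, 2127: 31 days (December has 31).
Jan 6, 2127 → Feb 6, 2127: 31 days (January has 31).
Feb 6, 2127 → Mar 6, 2127: 28 days (February has 28).
Mar 6, 2127 → Apr 6, 2127: 31 days (March has 31).
Apr 6, 2127 → May 6, 2127: 30 days (April has 30).
May 6, 2127 → Jun 6, 2127: 31 days (May has 31).
Jun 6, 2127 → Jul 6, 2127: 30 days (June has 30).
Jul 6, 2127 → Aug 3, 2127: 28 days.
Total: 4349 days.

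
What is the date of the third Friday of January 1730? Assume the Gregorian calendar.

January 20, 1730

January 1, 1730 is a Sunday.
The first Friday is therefore January 6 (5 days later).
The third Friday is 6 + 2×7 = January 20.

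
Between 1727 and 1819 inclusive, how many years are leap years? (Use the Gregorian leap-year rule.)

Multiples of 4 in [1727,1819]: 23.
Of those, multiples of 100: 1 (not leap unless ÷400).
Multiples of 400: 0.
Leap years = 23 − 1 + 0 = 22.

22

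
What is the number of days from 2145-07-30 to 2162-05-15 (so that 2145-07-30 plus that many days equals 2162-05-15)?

Jul 30, 2145 → Jul 30, 2146: 365 days.
Jul 30, 2146 → Jul 30, 2147: 365 days.
Jul 30, 2147 → Jul 30, 2148: 366 days (Feb 29, 2148 is in that span).
Jul 30, 2148 → Jul 30, 2149: 365 days.
Jul 30, 2149 → Jul 30, 2150: 365 days.
Jul 30, 2150 → Jul 30, 2151: 365 days.
Jul 30, 2151 → Jul 30, 2152: 366 days (Feb 29, 2152 is in that span).
Jul 30, 2152 → Jul 30, 2153: 365 days.
Jul 30, 2153 → Jul 30, 2154: 365 days.
Jul 30, 2154 → Jul 30, 2155: 365 days.
Jul 30, 2155 → Jul 30, 2156: 366 days (Feb 29, 2156 is in that span).
Jul 30, 2156 → Jul 30, 2157: 365 days.
Jul 30, 2157 → Jul 30, 2158: 365 days.
Jul 30, 2158 → Jul 30, 2159: 365 days.
Jul 30, 2159 → Jul 30, 2160: 366 days (Feb 29, 2160 is in that span).
Jul 30, 2160 → Jul 30, 2161: 365 days.
Jul 30, 2161 → Aug 30, 2161: 31 days (July has 31).
Aug 30, 2161 → Sep 30, 2161: 31 days (August has 31).
Sep 30, 2161 → Oct 30, 2161: 30 days (September has 30).
Oct 30, 2161 → Nov 30, 2161: 31 days (October has 31).
Nov 30, 2161 → Dec 30, 2161: 30 days (November has 30).
Dec 30, 2161 → Jan 30, 2162: 31 days (December has 31).
Jan 30, 2162 → Feb 28, 2162: 29 days (January has 31).
Feb 28, 2162 → Mar 28, 2162: 28 days (February has 28).
Mar 28, 2162 → Apr 28, 2162: 31 days (March has 31).
Apr 28, 2162 → May 15, 2162: 17 days.
Total: 6133 days.

6133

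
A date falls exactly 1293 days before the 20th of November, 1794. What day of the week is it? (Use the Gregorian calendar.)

First find the weekday of Nov 20, 1794. Doomsday rule: the anchor day for the 1700s is Sunday. For year 94: 94÷12 = 7 r 10, and 10÷4 = 2, so 7+10+2 = 19.
Sunday + 19 ≡ Friday — that's 1794's doomsday.
In November the doomsday date is Nov 7.
Nov 20 is 13 days after Nov 7; 13 mod 7 = 6, so Friday + 6 = Thursday.
1293 mod 7 = 5, so 1293 days before a Thursday is Thursday − 5 = Saturday.

Saturday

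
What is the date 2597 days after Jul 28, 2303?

+366 (one year; includes Feb 29, 2304) → Jul 28, 2304 (2231 left).
+365 (one year) → Jul 28, 2305 (1866 left).
+365 (one year) → Jul 28, 2306 (1501 left).
+365 (one year) → Jul 28, 2307 (1136 left).
+366 (one year; includes Feb 29, 2308) → Jul 28, 2308 (770 left).
+365 (one year) → Jul 28, 2309 (405 left).
+365 (one year) → Jul 28, 2310 (40 left).
Jul has 31 days: +4 → Aug 1, 2310 (36 left).
Aug has 31 days: +31 → Sep 1, 2310 (5 left).
+5 → Sep 6, 2310.

September 6, 2310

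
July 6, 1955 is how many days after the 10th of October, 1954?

269

Oct 10, 1954 → Nov 10, 1954: 31 days (October has 31).
Nov 10, 1954 → Dec 10, 1954: 30 days (November has 30).
Dec 10, 1954 → Jan 10, 1955: 31 days (December has 31).
Jan 10, 1955 → Feb 10, 1955: 31 days (January has 31).
Feb 10, 1955 → Mar 10, 1955: 28 days (February has 28).
Mar 10, 1955 → Apr 10, 1955: 31 days (March has 31).
Apr 10, 1955 → May 10, 1955: 30 days (April has 30).
May 10, 1955 → Jun 10, 1955: 31 days (May has 31).
Jun 10, 1955 → Jul 6, 1955: 26 days.
Total: 269 days.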